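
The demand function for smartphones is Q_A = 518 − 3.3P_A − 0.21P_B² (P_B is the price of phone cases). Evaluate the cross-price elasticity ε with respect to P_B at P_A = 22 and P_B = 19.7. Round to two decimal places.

At P_A = 22 and P_B = 19.7: Q_A = 363.901.
∂Q_A/∂P_B = -0.42P_B = -0.42(19.7) = -8.2740.
ε = (∂Q_A/∂P_B)(P_B/Q_A) = -8.2740 × (19.7/363.901) ≈ -0.45.
ε < 0: complements.

-0.45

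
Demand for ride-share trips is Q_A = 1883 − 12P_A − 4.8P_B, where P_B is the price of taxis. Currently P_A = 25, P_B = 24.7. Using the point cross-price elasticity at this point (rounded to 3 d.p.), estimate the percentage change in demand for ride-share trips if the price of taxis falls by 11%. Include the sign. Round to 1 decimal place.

At P_A = 25, P_B = 24.7: Q_A = 1464.44.
∂Q_A/∂P_B = -4.8.
ε = (∂Q_A/∂P_B)(P_B/Q_A) = -4.8000 × 24.7/1464.44 ≈ -0.081.
%ΔQ_A ≈ ε × %ΔP_B = -0.081 × (-11%) = 0.9%.

0.9%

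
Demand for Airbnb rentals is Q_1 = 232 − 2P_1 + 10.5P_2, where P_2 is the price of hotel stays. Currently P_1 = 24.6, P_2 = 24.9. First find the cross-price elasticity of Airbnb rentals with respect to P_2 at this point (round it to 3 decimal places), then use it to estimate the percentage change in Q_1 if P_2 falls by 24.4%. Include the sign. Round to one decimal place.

-14.4%

At P_1 = 24.6, P_2 = 24.9: Q_1 = 444.25.
∂Q_1/∂P_2 = 10.5.
ε = (∂Q_1/∂P_2)(P_2/Q_1) = 10.5000 × 24.9/444.25 ≈ 0.589.
%ΔQ_1 ≈ ε × %ΔP_2 = 0.589 × (-24.4%) = -14.4%.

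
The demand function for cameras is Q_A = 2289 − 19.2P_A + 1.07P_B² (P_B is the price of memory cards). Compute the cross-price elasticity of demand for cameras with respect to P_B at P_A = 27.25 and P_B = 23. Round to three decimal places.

At P_A = 27.25 and P_B = 23: Q_A = 2331.83.
∂Q_A/∂P_B = 2.14P_B = 2.14(23) = 49.2200.
ε = (∂Q_A/∂P_B)(P_B/Q_A) = 49.2200 × (23/2331.83) ≈ 0.485.
ε > 0: substitutes.

0.485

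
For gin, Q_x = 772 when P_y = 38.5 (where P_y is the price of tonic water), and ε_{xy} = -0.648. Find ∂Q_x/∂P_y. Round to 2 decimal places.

-12.99

ε = (∂Q_x/∂P_y)·(P_y/Q_x) ⇒ ∂Q_x/∂P_y = ε·Q_x/P_y = -0.648 × 772/38.5 ≈ -12.99.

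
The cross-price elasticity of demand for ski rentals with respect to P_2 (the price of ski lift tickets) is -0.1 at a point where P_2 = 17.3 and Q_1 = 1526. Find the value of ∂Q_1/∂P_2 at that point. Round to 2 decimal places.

ε = (∂Q_1/∂P_2)·(P_2/Q_1) ⇒ ∂Q_1/∂P_2 = ε·Q_1/P_2 = -0.1 × 1526/17.3 ≈ -8.82.

-8.82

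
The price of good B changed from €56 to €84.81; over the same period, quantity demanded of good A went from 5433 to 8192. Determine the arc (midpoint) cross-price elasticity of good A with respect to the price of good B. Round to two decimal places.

ΔQ_A = 8192 − 5433 = 2759; ΔP_B = 84.81 − 56 = 28.81.
Midpoints: Q̄_A = 6812.5, P̄_B = 70.41.
ε = (ΔQ_A/Q̄_A)/(ΔP_B/P̄_B) = (2759/6812.5)/(28.81/70.41) ≈ 0.99.
ε > 0: good A and good B are substitutes.

0.99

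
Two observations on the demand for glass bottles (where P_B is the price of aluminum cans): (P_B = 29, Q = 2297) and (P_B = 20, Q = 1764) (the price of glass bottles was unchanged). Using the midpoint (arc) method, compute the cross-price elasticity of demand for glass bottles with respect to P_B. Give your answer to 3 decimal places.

ΔQ_A = 1764 − 2297 = -533; ΔP_B = 20 − 29 = -9.
Midpoints: Q̄_A = 2030.5, P̄_B = 24.50.
ε = (ΔQ_A/Q̄_A)/(ΔP_B/P̄_B) = (-533/2030.5)/(-9/24.50) ≈ 0.715.

0.715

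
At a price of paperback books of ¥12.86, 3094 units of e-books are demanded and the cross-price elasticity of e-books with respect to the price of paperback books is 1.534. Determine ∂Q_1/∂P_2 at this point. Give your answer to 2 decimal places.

ε = (∂Q_1/∂P_2)·(P_2/Q_1) ⇒ ∂Q_1/∂P_2 = ε·Q_1/P_2 = 1.534 × 3094/12.86 ≈ 369.07.

369.07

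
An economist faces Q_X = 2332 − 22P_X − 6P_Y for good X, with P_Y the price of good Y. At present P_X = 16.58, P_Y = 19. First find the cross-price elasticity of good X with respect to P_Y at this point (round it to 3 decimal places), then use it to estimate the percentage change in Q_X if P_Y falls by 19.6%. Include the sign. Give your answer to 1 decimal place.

At P_X = 16.58, P_Y = 19: Q_X = 1853.24.
∂Q_X/∂P_Y = -6.
ε = (∂Q_X/∂P_Y)(P_Y/Q_X) = -6.0000 × 19/1853.24 ≈ -0.062.
%ΔQ_X ≈ ε × %ΔP_Y = -0.062 × (-19.6%) = 1.2%.

1.2%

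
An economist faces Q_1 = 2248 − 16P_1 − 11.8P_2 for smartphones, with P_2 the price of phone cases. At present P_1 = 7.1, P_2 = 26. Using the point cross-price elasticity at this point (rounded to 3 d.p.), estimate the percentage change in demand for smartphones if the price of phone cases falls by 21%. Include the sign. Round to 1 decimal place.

3.5%

At P_1 = 7.1, P_2 = 26: Q_1 = 1827.6.
∂Q_1/∂P_2 = -11.8.
ε = (∂Q_1/∂P_2)(P_2/Q_1) = -11.8000 × 26/1827.6 ≈ -0.168.
%ΔQ_1 ≈ ε × %ΔP_2 = -0.168 × (-21%) = 3.5%.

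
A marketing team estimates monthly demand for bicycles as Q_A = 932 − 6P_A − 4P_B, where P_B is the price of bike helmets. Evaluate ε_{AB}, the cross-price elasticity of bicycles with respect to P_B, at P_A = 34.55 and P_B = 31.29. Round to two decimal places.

At P_A = 34.55 and P_B = 31.29: Q_A = 599.54.
∂Q_A/∂P_B = -4.
ε = (∂Q_A/∂P_B)(P_B/Q_A) = -4 × (31.29/599.54) ≈ -0.21.
Since ε < 0, bicycles and bike helmets are complements.

-0.21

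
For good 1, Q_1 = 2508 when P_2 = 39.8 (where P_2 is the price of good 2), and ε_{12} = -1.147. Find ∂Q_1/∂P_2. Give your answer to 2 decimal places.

-72.28

ε = (∂Q_1/∂P_2)·(P_2/Q_1) ⇒ ∂Q_1/∂P_2 = ε·Q_1/P_2 = -1.147 × 2508/39.8 ≈ -72.28.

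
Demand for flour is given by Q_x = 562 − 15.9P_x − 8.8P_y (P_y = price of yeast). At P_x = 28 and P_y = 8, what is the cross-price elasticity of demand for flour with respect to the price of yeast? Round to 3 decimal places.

-1.517

At P_x = 28 and P_y = 8: Q_x = 46.4.
∂Q_x/∂P_y = -8.8.
ε = (∂Q_x/∂P_y)(P_y/Q_x) = -8.8 × (8/46.4) ≈ -1.517.
Since ε < 0, flour and yeast are complements.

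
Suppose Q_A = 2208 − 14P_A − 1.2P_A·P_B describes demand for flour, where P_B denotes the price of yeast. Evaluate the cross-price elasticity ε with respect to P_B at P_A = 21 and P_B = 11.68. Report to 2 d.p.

At P_A = 21 and P_B = 11.68: Q_A = 1619.664.
∂Q_A/∂P_B = -1.2P_A = -1.2(21) = -25.2000.
ε = (∂Q_A/∂P_B)(P_B/Q_A) = -25.2000 × (11.68/1619.664) ≈ -0.18.

-0.18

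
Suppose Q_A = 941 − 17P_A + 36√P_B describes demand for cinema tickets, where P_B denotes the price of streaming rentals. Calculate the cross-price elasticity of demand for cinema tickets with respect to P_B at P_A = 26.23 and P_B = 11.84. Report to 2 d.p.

At P_A = 26.23 and P_B = 11.84: Q_A = 618.963.
∂Q_A/∂P_B = 36/(2√P_B) = 36/(2√11.84) = 5.2311.
ε = (∂Q_A/∂P_B)(P_B/Q_A) = 5.2311 × (11.84/618.963) ≈ 0.10.
ε > 0: substitutes.

0.10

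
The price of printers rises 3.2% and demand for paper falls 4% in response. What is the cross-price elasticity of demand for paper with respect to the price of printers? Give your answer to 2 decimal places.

-1.25

ε = (%ΔQ of paper) / (%ΔP of printers) = (-4%) / (3.2%) ≈ -1.25.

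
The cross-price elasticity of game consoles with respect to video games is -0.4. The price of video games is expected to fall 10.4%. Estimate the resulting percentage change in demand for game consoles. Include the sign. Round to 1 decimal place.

%ΔQ ≈ ε × %ΔP of video games = -0.4 × (-10.4%) = 4.2%.

4.2%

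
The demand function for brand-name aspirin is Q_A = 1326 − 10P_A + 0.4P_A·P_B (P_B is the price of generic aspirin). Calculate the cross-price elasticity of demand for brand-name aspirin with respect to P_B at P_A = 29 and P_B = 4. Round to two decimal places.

At P_A = 29 and P_B = 4: Q_A = 1082.4.
∂Q_A/∂P_B = 0.4P_A = 0.4(29) = 11.6000.
ε = (∂Q_A/∂P_B)(P_B/Q_A) = 11.6000 × (4/1082.4) ≈ 0.04.
ε > 0: substitutes.

0.04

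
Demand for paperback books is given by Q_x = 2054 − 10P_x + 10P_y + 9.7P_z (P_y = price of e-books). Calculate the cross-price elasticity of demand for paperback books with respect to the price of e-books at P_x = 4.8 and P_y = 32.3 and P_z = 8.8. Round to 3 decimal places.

0.134

At P_x = 4.8 and P_y = 32.3 and P_z = 8.8: Q_x = 2414.36.
∂Q_x/∂P_y = 10.
ε = (∂Q_x/∂P_y)(P_y/Q_x) = 10 × (32.3/2414.36) ≈ 0.134.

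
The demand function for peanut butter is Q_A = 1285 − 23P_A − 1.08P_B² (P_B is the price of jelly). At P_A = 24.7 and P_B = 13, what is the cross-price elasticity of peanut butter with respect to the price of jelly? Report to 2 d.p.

At P_A = 24.7 and P_B = 13: Q_A = 534.38.
∂Q_A/∂P_B = -2.16P_B = -2.16(13) = -28.0800.
ε = (∂Q_A/∂P_B)(P_B/Q_A) = -28.0800 × (13/534.38) ≈ -0.68.

-0.68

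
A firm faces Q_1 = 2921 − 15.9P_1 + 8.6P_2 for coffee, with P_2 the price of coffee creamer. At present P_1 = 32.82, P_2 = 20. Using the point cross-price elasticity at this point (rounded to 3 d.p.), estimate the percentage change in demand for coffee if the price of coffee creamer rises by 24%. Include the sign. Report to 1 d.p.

At P_1 = 32.82, P_2 = 20: Q_1 = 2571.162.
∂Q_1/∂P_2 = 8.6.
ε = (∂Q_1/∂P_2)(P_2/Q_1) = 8.6000 × 20/2571.162 ≈ 0.067.
%ΔQ_1 ≈ ε × %ΔP_2 = 0.067 × (24%) = 1.6%.

1.6%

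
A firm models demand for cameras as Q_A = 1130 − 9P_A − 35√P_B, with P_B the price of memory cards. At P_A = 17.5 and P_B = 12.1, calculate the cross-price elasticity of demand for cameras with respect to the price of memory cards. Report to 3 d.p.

-0.072

At P_A = 17.5 and P_B = 12.1: Q_A = 850.752.
∂Q_A/∂P_B = -35/(2√P_B) = -35/(2√12.1) = -5.0309.
ε = (∂Q_A/∂P_B)(P_B/Q_A) = -5.0309 × (12.1/850.752) ≈ -0.072.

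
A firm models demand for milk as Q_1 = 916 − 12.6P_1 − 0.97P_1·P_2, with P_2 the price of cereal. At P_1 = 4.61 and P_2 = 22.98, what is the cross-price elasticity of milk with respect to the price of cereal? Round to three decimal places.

At P_1 = 4.61 and P_2 = 22.98: Q_1 = 755.154.
∂Q_1/∂P_2 = -0.97P_1 = -0.97(4.61) = -4.4717.
ε = (∂Q_1/∂P_2)(P_2/Q_1) = -4.4717 × (22.98/755.154) ≈ -0.136.
ε < 0: complements.

-0.136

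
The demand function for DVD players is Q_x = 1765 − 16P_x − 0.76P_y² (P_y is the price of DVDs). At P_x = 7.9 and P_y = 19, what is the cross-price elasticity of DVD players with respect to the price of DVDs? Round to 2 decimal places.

-0.40

At P_x = 7.9 and P_y = 19: Q_x = 1364.24.
∂Q_x/∂P_y = -1.52P_y = -1.52(19) = -28.8800.
ε = (∂Q_x/∂P_y)(P_y/Q_x) = -28.8800 × (19/1364.24) ≈ -0.40.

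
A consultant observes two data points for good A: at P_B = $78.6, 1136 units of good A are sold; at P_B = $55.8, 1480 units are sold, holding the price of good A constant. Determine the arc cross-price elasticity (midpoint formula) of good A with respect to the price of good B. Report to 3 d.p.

-0.775

ΔQ_A = 1480 − 1136 = 344; ΔP_B = 55.8 − 78.6 = -22.8.
Midpoints: Q̄_A = 1308.0, P̄_B = 67.20.
ε = (ΔQ_A/Q̄_A)/(ΔP_B/P̄_B) = (344/1308.0)/(-22.8/67.20) ≈ -0.775.
ε < 0: good A and good B are complements.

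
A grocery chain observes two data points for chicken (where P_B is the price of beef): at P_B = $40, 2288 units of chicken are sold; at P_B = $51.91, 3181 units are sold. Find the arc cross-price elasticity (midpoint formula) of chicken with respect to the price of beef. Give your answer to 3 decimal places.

1.260

ΔQ_A = 3181 − 2288 = 893; ΔP_B = 51.91 − 40 = 11.91.
Midpoints: Q̄_A = 2734.5, P̄_B = 45.95.
ε = (ΔQ_A/Q̄_A)/(ΔP_B/P̄_B) = (893/2734.5)/(11.91/45.95) ≈ 1.260.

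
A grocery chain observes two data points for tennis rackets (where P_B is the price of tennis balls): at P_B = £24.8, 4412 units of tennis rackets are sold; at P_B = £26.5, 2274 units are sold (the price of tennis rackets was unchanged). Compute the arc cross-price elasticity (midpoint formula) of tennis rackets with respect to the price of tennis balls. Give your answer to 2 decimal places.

-9.65

ΔQ_A = 2274 − 4412 = -2138; ΔP_B = 26.5 − 24.8 = 1.7.
Midpoints: Q̄_A = 3343.0, P̄_B = 25.65.
ε = (ΔQ_A/Q̄_A)/(ΔP_B/P̄_B) = (-2138/3343.0)/(1.7/25.65) ≈ -9.65.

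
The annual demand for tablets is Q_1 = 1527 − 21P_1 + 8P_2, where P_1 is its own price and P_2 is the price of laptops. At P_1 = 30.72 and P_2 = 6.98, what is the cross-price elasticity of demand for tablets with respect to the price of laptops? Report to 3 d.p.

0.060

At P_1 = 30.72 and P_2 = 6.98: Q_1 = 937.72.
∂Q_1/∂P_2 = 8.
ε = (∂Q_1/∂P_2)(P_2/Q_1) = 8 × (6.98/937.72) ≈ 0.060.
Since ε > 0, tablets and laptops are substitutes.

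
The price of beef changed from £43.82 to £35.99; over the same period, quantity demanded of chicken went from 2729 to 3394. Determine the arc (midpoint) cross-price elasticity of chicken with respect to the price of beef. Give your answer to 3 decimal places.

ΔQ_A = 3394 − 2729 = 665; ΔP_B = 35.99 − 43.82 = -7.83.
Midpoints: Q̄_A = 3061.5, P̄_B = 39.91.
ε = (ΔQ_A/Q̄_A)/(ΔP_B/P̄_B) = (665/3061.5)/(-7.83/39.91) ≈ -1.107.
ε < 0: chicken and beef are complements.

-1.107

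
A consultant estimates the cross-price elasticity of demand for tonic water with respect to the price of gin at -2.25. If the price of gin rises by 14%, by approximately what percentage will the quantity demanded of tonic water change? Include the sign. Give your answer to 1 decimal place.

%ΔQ ≈ ε × %ΔP of gin = -2.25 × (14%) = -31.5%.
Demand for tonic water falls by about 31.5%.

-31.5%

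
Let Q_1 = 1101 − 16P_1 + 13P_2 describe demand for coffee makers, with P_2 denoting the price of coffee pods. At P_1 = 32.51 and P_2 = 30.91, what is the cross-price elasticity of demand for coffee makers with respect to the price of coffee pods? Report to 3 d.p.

At P_1 = 32.51 and P_2 = 30.91: Q_1 = 982.67.
∂Q_1/∂P_2 = 13.
ε = (∂Q_1/∂P_2)(P_2/Q_1) = 13 × (30.91/982.67) ≈ 0.409.
Since ε > 0, coffee makers and coffee pods are substitutes.

0.409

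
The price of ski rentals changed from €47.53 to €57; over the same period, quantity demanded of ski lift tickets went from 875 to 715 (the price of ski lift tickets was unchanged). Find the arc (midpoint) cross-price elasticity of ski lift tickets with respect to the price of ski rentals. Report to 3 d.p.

ΔQ_A = 715 − 875 = -160; ΔP_B = 57 − 47.53 = 9.47.
Midpoints: Q̄_A = 795.0, P̄_B = 52.27.
ε = (ΔQ_A/Q̄_A)/(ΔP_B/P̄_B) = (-160/795.0)/(9.47/52.27) ≈ -1.111.

-1.111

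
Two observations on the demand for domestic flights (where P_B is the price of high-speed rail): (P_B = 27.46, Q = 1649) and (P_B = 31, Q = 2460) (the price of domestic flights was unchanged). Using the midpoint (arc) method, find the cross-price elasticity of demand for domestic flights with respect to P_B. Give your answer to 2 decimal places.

3.26

ΔQ_A = 2460 − 1649 = 811; ΔP_B = 31 − 27.46 = 3.54.
Midpoints: Q̄_A = 2054.5, P̄_B = 29.23.
ε = (ΔQ_A/Q̄_A)/(ΔP_B/P̄_B) = (811/2054.5)/(3.54/29.23) ≈ 3.26.
ε > 0: domestic flights and high-speed rail are substitutes.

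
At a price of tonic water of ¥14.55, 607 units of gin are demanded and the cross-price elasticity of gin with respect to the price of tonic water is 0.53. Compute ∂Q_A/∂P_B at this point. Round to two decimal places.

22.11

ε = (∂Q_A/∂P_B)·(P_B/Q_A) ⇒ ∂Q_A/∂P_B = ε·Q_A/P_B = 0.53 × 607/14.55 ≈ 22.11.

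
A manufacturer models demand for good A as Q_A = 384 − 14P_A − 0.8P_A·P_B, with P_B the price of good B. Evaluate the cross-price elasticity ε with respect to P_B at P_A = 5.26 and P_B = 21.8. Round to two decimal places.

At P_A = 5.26 and P_B = 21.8: Q_A = 218.626.
∂Q_A/∂P_B = -0.8P_A = -0.8(5.26) = -4.2080.
ε = (∂Q_A/∂P_B)(P_B/Q_A) = -4.2080 × (21.8/218.626) ≈ -0.42.

-0.42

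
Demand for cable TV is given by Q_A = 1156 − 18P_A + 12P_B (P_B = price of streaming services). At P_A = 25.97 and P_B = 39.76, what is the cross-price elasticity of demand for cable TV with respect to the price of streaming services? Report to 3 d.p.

At P_A = 25.97 and P_B = 39.76: Q_A = 1165.66.
∂Q_A/∂P_B = 12.
ε = (∂Q_A/∂P_B)(P_B/Q_A) = 12 × (39.76/1165.66) ≈ 0.409.
Since ε > 0, cable TV and streaming services are substitutes.

0.409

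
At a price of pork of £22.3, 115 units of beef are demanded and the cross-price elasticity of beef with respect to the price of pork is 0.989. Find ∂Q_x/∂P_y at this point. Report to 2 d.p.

5.10

ε = (∂Q_x/∂P_y)·(P_y/Q_x) ⇒ ∂Q_x/∂P_y = ε·Q_x/P_y = 0.989 × 115/22.3 ≈ 5.10.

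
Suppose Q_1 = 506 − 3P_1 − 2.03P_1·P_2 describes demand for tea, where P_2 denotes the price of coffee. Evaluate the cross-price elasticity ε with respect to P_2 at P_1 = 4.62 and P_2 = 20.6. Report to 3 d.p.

-0.646

At P_1 = 4.62 and P_2 = 20.6: Q_1 = 298.941.
∂Q_1/∂P_2 = -2.03P_1 = -2.03(4.62) = -9.3786.
ε = (∂Q_1/∂P_2)(P_2/Q_1) = -9.3786 × (20.6/298.941) ≈ -0.646.
ε < 0: complements.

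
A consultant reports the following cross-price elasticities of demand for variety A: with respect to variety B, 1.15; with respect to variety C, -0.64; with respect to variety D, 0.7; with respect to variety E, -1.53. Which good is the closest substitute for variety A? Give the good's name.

variety B

Substitutes have ε > 0. Among the positive values, 1.15 (variety B) is largest.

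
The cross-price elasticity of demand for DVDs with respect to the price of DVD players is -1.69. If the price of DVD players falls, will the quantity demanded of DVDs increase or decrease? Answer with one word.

increase

ε < 0 and the price of DVD players falls, so the quantity of DVDs moves in the opposite direction: it increases.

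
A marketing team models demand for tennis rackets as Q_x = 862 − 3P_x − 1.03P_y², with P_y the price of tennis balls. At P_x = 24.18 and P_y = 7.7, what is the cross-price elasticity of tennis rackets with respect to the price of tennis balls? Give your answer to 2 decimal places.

At P_x = 24.18 and P_y = 7.7: Q_x = 728.391.
∂Q_x/∂P_y = -2.06P_y = -2.06(7.7) = -15.8620.
ε = (∂Q_x/∂P_y)(P_y/Q_x) = -15.8620 × (7.7/728.391) ≈ -0.17.

-0.17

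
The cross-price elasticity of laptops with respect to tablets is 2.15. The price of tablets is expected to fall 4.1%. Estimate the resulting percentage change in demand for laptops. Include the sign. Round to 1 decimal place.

-8.8%

%ΔQ ≈ ε × %ΔP of tablets = 2.15 × (-4.1%) = -8.8%.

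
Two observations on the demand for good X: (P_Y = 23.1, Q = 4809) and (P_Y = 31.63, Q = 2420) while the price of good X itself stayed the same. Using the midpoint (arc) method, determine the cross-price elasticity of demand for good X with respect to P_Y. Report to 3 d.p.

-2.120

ΔQ_X = 2420 − 4809 = -2389; ΔP_Y = 31.63 − 23.1 = 8.53.
Midpoints: Q̄_X = 3614.5, P̄_Y = 27.37.
ε = (ΔQ_X/Q̄_X)/(ΔP_Y/P̄_Y) = (-2389/3614.5)/(8.53/27.37) ≈ -2.120.
ε < 0: good X and good Y are complements.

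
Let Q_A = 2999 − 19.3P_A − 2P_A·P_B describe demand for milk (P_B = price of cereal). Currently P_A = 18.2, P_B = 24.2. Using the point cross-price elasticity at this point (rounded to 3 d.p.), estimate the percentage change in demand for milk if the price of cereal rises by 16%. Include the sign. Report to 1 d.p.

At P_A = 18.2, P_B = 24.2: Q_A = 1766.86.
∂Q_A/∂P_B = -2P_A = -36.4000.
ε = (∂Q_A/∂P_B)(P_B/Q_A) = -36.4000 × 24.2/1766.86 ≈ -0.499.
%ΔQ_A ≈ ε × %ΔP_B = -0.499 × (16%) = -8.0%.

-8.0%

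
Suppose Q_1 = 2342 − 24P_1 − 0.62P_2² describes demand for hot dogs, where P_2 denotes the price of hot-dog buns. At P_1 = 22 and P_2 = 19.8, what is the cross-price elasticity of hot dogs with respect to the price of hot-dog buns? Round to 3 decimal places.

-0.309

At P_1 = 22 and P_2 = 19.8: Q_1 = 1570.935.
∂Q_1/∂P_2 = -1.24P_2 = -1.24(19.8) = -24.5520.
ε = (∂Q_1/∂P_2)(P_2/Q_1) = -24.5520 × (19.8/1570.935) ≈ -0.309.
ε < 0: complements.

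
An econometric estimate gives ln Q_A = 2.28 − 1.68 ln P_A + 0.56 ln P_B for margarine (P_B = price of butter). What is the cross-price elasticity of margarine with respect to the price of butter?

In a log-linear (constant-elasticity) demand function, the coefficient on ln P_B is the cross-price elasticity.
ε = 0.56. Positive, so margarine and butter are substitutes.

0.56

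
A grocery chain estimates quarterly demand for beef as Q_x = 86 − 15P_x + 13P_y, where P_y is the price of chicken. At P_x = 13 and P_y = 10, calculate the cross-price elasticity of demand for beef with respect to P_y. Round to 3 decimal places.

6.190

At P_x = 13 and P_y = 10: Q_x = 21.
∂Q_x/∂P_y = 13.
ε = (∂Q_x/∂P_y)(P_y/Q_x) = 13 × (10/21) ≈ 6.190.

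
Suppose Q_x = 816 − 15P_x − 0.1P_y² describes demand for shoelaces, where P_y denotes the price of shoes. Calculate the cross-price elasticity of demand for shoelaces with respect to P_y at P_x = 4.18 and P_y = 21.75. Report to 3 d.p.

At P_x = 4.18 and P_y = 21.75: Q_x = 705.994.
∂Q_x/∂P_y = -0.2P_y = -0.2(21.75) = -4.3500.
ε = (∂Q_x/∂P_y)(P_y/Q_x) = -4.3500 × (21.75/705.994) ≈ -0.134.

-0.134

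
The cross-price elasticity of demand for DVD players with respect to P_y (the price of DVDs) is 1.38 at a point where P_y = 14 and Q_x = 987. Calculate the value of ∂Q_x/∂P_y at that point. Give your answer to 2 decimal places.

97.29

ε = (∂Q_x/∂P_y)·(P_y/Q_x) ⇒ ∂Q_x/∂P_y = ε·Q_x/P_y = 1.38 × 987/14 ≈ 97.29.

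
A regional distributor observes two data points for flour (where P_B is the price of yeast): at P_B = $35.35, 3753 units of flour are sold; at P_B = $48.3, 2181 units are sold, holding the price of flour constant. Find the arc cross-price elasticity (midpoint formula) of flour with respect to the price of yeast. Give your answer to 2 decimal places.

-1.71

ΔQ_A = 2181 − 3753 = -1572; ΔP_B = 48.3 − 35.35 = 12.95.
Midpoints: Q̄_A = 2967.0, P̄_B = 41.83.
ε = (ΔQ_A/Q̄_A)/(ΔP_B/P̄_B) = (-1572/2967.0)/(12.95/41.83) ≈ -1.71.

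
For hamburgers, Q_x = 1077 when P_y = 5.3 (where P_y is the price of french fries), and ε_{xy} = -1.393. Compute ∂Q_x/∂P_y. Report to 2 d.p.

-283.07

ε = (∂Q_x/∂P_y)·(P_y/Q_x) ⇒ ∂Q_x/∂P_y = ε·Q_x/P_y = -1.393 × 1077/5.3 ≈ -283.07.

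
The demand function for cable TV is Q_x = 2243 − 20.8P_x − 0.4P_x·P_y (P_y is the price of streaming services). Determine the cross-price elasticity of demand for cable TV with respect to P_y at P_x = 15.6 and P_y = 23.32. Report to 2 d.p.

At P_x = 15.6 and P_y = 23.32: Q_x = 1773.003.
∂Q_x/∂P_y = -0.4P_x = -0.4(15.6) = -6.2400.
ε = (∂Q_x/∂P_y)(P_y/Q_x) = -6.2400 × (23.32/1773.003) ≈ -0.08.
ε < 0: complements.

-0.08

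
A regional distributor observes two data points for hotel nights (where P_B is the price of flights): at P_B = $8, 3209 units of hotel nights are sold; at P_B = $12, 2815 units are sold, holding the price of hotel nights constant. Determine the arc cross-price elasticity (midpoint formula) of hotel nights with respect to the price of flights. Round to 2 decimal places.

-0.33

ΔQ_A = 2815 − 3209 = -394; ΔP_B = 12 − 8 = 4.
Midpoints: Q̄_A = 3012.0, P̄_B = 10.00.
ε = (ΔQ_A/Q̄_A)/(ΔP_B/P̄_B) = (-394/3012.0)/(4/10.00) ≈ -0.33.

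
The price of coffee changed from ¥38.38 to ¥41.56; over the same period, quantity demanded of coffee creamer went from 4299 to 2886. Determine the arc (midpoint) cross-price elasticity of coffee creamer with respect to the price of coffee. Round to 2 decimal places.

-4.94

ΔQ_A = 2886 − 4299 = -1413; ΔP_B = 41.56 − 38.38 = 3.18.
Midpoints: Q̄_A = 3592.5, P̄_B = 39.97.
ε = (ΔQ_A/Q̄_A)/(ΔP_B/P̄_B) = (-1413/3592.5)/(3.18/39.97) ≈ -4.94.
ε < 0: coffee creamer and coffee are complements.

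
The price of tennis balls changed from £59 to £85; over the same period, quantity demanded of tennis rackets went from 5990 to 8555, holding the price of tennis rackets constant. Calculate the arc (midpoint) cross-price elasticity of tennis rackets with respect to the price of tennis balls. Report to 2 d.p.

0.98

ΔQ_A = 8555 − 5990 = 2565; ΔP_B = 85 − 59 = 26.
Midpoints: Q̄_A = 7272.5, P̄_B = 72.00.
ε = (ΔQ_A/Q̄_A)/(ΔP_B/P̄_B) = (2565/7272.5)/(26/72.00) ≈ 0.98.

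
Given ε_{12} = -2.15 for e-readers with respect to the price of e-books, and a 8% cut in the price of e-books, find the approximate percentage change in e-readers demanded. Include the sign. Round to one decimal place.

%ΔQ ≈ ε × %ΔP of e-books = -2.15 × (-8%) = 17.2%.

17.2%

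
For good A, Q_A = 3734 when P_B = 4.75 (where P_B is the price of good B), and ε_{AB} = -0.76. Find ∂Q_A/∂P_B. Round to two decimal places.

ε = (∂Q_A/∂P_B)·(P_B/Q_A) ⇒ ∂Q_A/∂P_B = ε·Q_A/P_B = -0.76 × 3734/4.75 ≈ -597.44.

-597.44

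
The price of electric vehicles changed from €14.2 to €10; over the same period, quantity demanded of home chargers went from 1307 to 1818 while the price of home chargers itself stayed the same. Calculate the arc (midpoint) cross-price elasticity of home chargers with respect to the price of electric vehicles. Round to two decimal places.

ΔQ_A = 1818 − 1307 = 511; ΔP_B = 10 − 14.2 = -4.2.
Midpoints: Q̄_A = 1562.5, P̄_B = 12.10.
ε = (ΔQ_A/Q̄_A)/(ΔP_B/P̄_B) = (511/1562.5)/(-4.2/12.10) ≈ -0.94.

-0.94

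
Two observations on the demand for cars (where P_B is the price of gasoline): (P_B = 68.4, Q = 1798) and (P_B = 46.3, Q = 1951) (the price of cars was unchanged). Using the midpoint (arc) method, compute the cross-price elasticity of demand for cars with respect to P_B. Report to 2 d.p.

ΔQ_A = 1951 − 1798 = 153; ΔP_B = 46.3 − 68.4 = -22.1.
Midpoints: Q̄_A = 1874.5, P̄_B = 57.35.
ε = (ΔQ_A/Q̄_A)/(ΔP_B/P̄_B) = (153/1874.5)/(-22.1/57.35) ≈ -0.21.

-0.21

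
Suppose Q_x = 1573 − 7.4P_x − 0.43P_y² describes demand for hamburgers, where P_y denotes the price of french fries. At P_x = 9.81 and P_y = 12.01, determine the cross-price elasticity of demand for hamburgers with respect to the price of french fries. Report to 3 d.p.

At P_x = 9.81 and P_y = 12.01: Q_x = 1438.383.
∂Q_x/∂P_y = -0.86P_y = -0.86(12.01) = -10.3286.
ε = (∂Q_x/∂P_y)(P_y/Q_x) = -10.3286 × (12.01/1438.383) ≈ -0.086.

-0.086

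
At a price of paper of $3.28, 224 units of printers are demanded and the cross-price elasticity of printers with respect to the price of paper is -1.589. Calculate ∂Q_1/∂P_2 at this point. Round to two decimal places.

-108.52

ε = (∂Q_1/∂P_2)·(P_2/Q_1) ⇒ ∂Q_1/∂P_2 = ε·Q_1/P_2 = -1.589 × 224/3.28 ≈ -108.52.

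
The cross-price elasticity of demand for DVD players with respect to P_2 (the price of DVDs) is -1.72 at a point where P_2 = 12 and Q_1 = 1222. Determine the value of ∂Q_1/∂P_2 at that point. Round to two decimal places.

ε = (∂Q_1/∂P_2)·(P_2/Q_1) ⇒ ∂Q_1/∂P_2 = ε·Q_1/P_2 = -1.72 × 1222/12 ≈ -175.15.

-175.15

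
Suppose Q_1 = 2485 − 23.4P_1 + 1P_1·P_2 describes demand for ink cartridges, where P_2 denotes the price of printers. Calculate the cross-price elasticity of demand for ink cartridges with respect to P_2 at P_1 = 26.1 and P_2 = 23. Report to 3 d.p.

At P_1 = 26.1 and P_2 = 23: Q_1 = 2474.56.
∂Q_1/∂P_2 = 1P_1 = 1(26.1) = 26.1000.
ε = (∂Q_1/∂P_2)(P_2/Q_1) = 26.1000 × (23/2474.56) ≈ 0.243.
ε > 0: substitutes.

0.243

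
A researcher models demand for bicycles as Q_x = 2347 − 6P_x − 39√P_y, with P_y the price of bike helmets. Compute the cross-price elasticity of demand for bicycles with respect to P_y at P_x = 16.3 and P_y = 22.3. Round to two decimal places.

-0.04

At P_x = 16.3 and P_y = 22.3: Q_x = 2065.031.
∂Q_x/∂P_y = -39/(2√P_y) = -39/(2√22.3) = -4.1294.
ε = (∂Q_x/∂P_y)(P_y/Q_x) = -4.1294 × (22.3/2065.031) ≈ -0.04.
ε < 0: complements.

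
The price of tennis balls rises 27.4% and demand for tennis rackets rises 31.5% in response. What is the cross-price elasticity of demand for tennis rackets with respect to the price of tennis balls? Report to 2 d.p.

ε = (%ΔQ of tennis rackets) / (%ΔP of tennis balls) = (31.5%) / (27.4%) ≈ 1.15.

1.15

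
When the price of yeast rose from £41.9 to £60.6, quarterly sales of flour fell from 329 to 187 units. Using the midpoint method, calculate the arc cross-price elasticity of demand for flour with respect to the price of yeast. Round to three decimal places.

-1.508

ΔQ_A = 187 − 329 = -142; ΔP_B = 60.6 − 41.9 = 18.7.
Midpoints: Q̄_A = 258.0, P̄_B = 51.25.
ε = (ΔQ_A/Q̄_A)/(ΔP_B/P̄_B) = (-142/258.0)/(18.7/51.25) ≈ -1.508.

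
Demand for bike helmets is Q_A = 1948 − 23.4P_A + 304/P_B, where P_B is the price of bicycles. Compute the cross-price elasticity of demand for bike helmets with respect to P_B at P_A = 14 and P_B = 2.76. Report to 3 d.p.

At P_A = 14 and P_B = 2.76: Q_A = 1730.545.
∂Q_A/∂P_B = −304/P_B² = -39.9076.
ε = (∂Q_A/∂P_B)(P_B/Q_A) = -39.9076 × (2.76/1730.545) ≈ -0.064.
ε < 0: complements.

-0.064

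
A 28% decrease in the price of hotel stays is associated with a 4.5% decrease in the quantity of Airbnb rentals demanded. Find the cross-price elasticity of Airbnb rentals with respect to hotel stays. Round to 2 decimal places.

0.16

ε = (%ΔQ of Airbnb rentals) / (%ΔP of hotel stays) = (-4.5%) / (-28%) ≈ 0.16.
Positive cross-price elasticity: substitutes.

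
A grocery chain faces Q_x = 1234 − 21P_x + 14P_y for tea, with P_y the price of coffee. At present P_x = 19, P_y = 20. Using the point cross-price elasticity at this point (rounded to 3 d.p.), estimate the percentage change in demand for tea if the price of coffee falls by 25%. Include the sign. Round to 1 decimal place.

-6.3%

At P_x = 19, P_y = 20: Q_x = 1115.
∂Q_x/∂P_y = 14.
ε = (∂Q_x/∂P_y)(P_y/Q_x) = 14.0000 × 20/1115 ≈ 0.251.
%ΔQ_x ≈ ε × %ΔP_y = 0.251 × (-25%) = -6.3%.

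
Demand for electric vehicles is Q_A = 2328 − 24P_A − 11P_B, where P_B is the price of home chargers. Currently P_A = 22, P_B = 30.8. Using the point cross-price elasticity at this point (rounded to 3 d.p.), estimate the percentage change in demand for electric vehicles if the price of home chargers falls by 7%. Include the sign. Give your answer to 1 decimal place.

1.6%

At P_A = 22, P_B = 30.8: Q_A = 1461.2.
∂Q_A/∂P_B = -11.
ε = (∂Q_A/∂P_B)(P_B/Q_A) = -11.0000 × 30.8/1461.2 ≈ -0.232.
%ΔQ_A ≈ ε × %ΔP_B = -0.232 × (-7%) = 1.6%.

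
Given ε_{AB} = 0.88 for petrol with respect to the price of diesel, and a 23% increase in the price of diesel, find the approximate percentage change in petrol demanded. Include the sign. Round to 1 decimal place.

%ΔQ ≈ ε × %ΔP of diesel = 0.88 × (23%) = 20.2%.

20.2%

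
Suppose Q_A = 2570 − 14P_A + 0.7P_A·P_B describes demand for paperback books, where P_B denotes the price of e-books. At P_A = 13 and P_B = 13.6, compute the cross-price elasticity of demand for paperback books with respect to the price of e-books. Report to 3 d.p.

0.049

At P_A = 13 and P_B = 13.6: Q_A = 2511.76.
∂Q_A/∂P_B = 0.7P_A = 0.7(13) = 9.1000.
ε = (∂Q_A/∂P_B)(P_B/Q_A) = 9.1000 × (13.6/2511.76) ≈ 0.049.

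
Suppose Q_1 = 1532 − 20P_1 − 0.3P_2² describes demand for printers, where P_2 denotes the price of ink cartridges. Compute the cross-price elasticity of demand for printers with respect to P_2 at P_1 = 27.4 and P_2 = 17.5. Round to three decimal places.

-0.206

At P_1 = 27.4 and P_2 = 17.5: Q_1 = 892.125.
∂Q_1/∂P_2 = -0.6P_2 = -0.6(17.5) = -10.5000.
ε = (∂Q_1/∂P_2)(P_2/Q_1) = -10.5000 × (17.5/892.125) ≈ -0.206.
ε < 0: complements.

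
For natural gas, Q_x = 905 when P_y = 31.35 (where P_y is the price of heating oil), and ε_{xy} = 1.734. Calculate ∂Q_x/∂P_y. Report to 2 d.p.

ε = (∂Q_x/∂P_y)·(P_y/Q_x) ⇒ ∂Q_x/∂P_y = ε·Q_x/P_y = 1.734 × 905/31.35 ≈ 50.06.

50.06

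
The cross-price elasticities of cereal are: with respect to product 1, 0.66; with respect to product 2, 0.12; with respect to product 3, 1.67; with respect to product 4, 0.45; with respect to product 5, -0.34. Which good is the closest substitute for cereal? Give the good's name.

Substitutes have ε > 0. Among the positive values, 1.67 (product 3) is largest.

product 3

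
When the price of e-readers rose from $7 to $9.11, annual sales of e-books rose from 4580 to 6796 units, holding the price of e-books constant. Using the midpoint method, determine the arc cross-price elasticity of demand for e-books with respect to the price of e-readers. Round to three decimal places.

ΔQ_A = 6796 − 4580 = 2216; ΔP_B = 9.11 − 7 = 2.11.
Midpoints: Q̄_A = 5688.0, P̄_B = 8.05.
ε = (ΔQ_A/Q̄_A)/(ΔP_B/P̄_B) = (2216/5688.0)/(2.11/8.05) ≈ 1.487.

1.487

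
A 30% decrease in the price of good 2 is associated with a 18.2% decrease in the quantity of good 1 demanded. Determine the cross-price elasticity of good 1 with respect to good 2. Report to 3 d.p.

ε = (%ΔQ of good 1) / (%ΔP of good 2) = (-18.2%) / (-30%) ≈ 0.607.
Positive cross-price elasticity: substitutes.

0.607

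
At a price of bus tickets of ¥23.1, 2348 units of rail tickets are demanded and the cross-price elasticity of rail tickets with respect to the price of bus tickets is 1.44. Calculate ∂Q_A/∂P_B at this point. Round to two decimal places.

ε = (∂Q_A/∂P_B)·(P_B/Q_A) ⇒ ∂Q_A/∂P_B = ε·Q_A/P_B = 1.44 × 2348/23.1 ≈ 146.37.

146.37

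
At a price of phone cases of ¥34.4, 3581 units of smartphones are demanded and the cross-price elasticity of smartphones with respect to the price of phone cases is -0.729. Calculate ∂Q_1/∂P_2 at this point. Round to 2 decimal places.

-75.89

ε = (∂Q_1/∂P_2)·(P_2/Q_1) ⇒ ∂Q_1/∂P_2 = ε·Q_1/P_2 = -0.729 × 3581/34.4 ≈ -75.89.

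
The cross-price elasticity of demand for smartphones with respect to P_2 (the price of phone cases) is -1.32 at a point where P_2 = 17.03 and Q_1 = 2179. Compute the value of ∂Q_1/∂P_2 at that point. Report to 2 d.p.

-168.89

ε = (∂Q_1/∂P_2)·(P_2/Q_1) ⇒ ∂Q_1/∂P_2 = ε·Q_1/P_2 = -1.32 × 2179/17.03 ≈ -168.89.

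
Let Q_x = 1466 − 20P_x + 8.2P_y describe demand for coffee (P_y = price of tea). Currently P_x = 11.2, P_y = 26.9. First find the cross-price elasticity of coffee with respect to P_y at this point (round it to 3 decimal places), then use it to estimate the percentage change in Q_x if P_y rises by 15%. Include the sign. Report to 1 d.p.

At P_x = 11.2, P_y = 26.9: Q_x = 1462.58.
∂Q_x/∂P_y = 8.2.
ε = (∂Q_x/∂P_y)(P_y/Q_x) = 8.2000 × 26.9/1462.58 ≈ 0.151.
%ΔQ_x ≈ ε × %ΔP_y = 0.151 × (15%) = 2.3%.

2.3%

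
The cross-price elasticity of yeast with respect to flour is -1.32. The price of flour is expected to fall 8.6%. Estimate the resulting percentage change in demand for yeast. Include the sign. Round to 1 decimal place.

%ΔQ ≈ ε × %ΔP of flour = -1.32 × (-8.6%) = 11.4%.
Demand for yeast rises by about 11.4%.

11.4%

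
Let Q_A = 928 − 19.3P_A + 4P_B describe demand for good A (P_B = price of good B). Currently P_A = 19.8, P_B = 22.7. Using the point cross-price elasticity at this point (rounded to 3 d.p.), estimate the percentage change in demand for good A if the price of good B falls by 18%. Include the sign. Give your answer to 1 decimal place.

At P_A = 19.8, P_B = 22.7: Q_A = 636.66.
∂Q_A/∂P_B = 4.
ε = (∂Q_A/∂P_B)(P_B/Q_A) = 4.0000 × 22.7/636.66 ≈ 0.143.
%ΔQ_A ≈ ε × %ΔP_B = 0.143 × (-18%) = -2.6%.

-2.6%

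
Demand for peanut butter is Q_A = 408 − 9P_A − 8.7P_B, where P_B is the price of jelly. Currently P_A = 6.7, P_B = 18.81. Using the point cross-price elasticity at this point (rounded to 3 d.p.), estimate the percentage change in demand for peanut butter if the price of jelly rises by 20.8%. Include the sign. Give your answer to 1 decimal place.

-18.5%

At P_A = 6.7, P_B = 18.81: Q_A = 184.053.
∂Q_A/∂P_B = -8.7.
ε = (∂Q_A/∂P_B)(P_B/Q_A) = -8.7000 × 18.81/184.053 ≈ -0.889.
%ΔQ_A ≈ ε × %ΔP_B = -0.889 × (20.8%) = -18.5%.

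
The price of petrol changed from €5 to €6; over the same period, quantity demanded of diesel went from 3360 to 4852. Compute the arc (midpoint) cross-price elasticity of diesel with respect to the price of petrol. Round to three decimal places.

ΔQ_A = 4852 − 3360 = 1492; ΔP_B = 6 − 5 = 1.
Midpoints: Q̄_A = 4106.0, P̄_B = 5.50.
ε = (ΔQ_A/Q̄_A)/(ΔP_B/P̄_B) = (1492/4106.0)/(1/5.50) ≈ 1.999.
ε > 0: diesel and petrol are substitutes.

1.999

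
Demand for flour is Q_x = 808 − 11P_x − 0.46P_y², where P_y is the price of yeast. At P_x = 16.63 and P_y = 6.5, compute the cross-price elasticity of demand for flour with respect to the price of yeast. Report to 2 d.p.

At P_x = 16.63 and P_y = 6.5: Q_x = 605.635.
∂Q_x/∂P_y = -0.92P_y = -0.92(6.5) = -5.9800.
ε = (∂Q_x/∂P_y)(P_y/Q_x) = -5.9800 × (6.5/605.635) ≈ -0.06.
ε < 0: complements.

-0.06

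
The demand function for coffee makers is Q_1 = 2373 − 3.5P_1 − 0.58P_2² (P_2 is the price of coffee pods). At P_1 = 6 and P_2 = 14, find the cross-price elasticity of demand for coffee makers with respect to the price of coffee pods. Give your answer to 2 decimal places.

-0.10

At P_1 = 6 and P_2 = 14: Q_1 = 2238.32.
∂Q_1/∂P_2 = -1.16P_2 = -1.16(14) = -16.2400.
ε = (∂Q_1/∂P_2)(P_2/Q_1) = -16.2400 × (14/2238.32) ≈ -0.10.
ε < 0: complements.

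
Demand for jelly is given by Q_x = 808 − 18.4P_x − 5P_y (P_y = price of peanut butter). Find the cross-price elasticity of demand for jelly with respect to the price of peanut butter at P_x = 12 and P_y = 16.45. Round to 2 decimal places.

At P_x = 12 and P_y = 16.45: Q_x = 504.95.
∂Q_x/∂P_y = -5.
ε = (∂Q_x/∂P_y)(P_y/Q_x) = -5 × (16.45/504.95) ≈ -0.16.

-0.16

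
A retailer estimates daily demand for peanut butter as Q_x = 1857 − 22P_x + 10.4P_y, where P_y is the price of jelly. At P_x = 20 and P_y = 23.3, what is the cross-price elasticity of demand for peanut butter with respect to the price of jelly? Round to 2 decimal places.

At P_x = 20 and P_y = 23.3: Q_x = 1659.32.
∂Q_x/∂P_y = 10.4.
ε = (∂Q_x/∂P_y)(P_y/Q_x) = 10.4 × (23.3/1659.32) ≈ 0.15.

0.15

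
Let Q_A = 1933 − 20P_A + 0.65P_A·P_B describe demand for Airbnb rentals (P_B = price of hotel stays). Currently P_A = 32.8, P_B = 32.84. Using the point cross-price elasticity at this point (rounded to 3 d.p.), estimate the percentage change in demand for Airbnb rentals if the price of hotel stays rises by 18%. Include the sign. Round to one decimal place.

6.4%

At P_A = 32.8, P_B = 32.84: Q_A = 1977.149.
∂Q_A/∂P_B = 0.65P_A = 21.3200.
ε = (∂Q_A/∂P_B)(P_B/Q_A) = 21.3200 × 32.84/1977.149 ≈ 0.354.
%ΔQ_A ≈ ε × %ΔP_B = 0.354 × (18%) = 6.4%.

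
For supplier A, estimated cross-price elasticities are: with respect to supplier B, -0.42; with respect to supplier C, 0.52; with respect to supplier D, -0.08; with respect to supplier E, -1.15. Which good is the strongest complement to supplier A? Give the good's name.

Complements have ε < 0. The most negative value is -1.15 (supplier E).

supplier E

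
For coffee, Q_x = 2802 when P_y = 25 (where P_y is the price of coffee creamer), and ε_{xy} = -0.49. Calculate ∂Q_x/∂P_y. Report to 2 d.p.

ε = (∂Q_x/∂P_y)·(P_y/Q_x) ⇒ ∂Q_x/∂P_y = ε·Q_x/P_y = -0.49 × 2802/25 ≈ -54.92.

-54.92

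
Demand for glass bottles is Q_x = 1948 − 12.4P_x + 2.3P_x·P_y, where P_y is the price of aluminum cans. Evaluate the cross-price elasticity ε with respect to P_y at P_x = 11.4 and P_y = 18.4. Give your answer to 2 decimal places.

At P_x = 11.4 and P_y = 18.4: Q_x = 2289.088.
∂Q_x/∂P_y = 2.3P_x = 2.3(11.4) = 26.2200.
ε = (∂Q_x/∂P_y)(P_y/Q_x) = 26.2200 × (18.4/2289.088) ≈ 0.21.

0.21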